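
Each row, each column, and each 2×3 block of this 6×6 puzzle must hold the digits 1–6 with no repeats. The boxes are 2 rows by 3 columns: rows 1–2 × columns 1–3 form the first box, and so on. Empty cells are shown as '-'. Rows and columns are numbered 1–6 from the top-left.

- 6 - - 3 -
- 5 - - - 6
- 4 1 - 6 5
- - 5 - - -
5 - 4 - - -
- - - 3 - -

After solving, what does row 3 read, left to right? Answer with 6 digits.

row 1, column 3 = 2: row 1 has {3,6}; col 3 has {1,4,5}; box has {5,6} → only 2 remains.
row 2, column 3 = 3: row 2 has {5,6}; col 3 has {1,2,4,5}; box has {2,5,6} → only 3 remains.
row 3, column 4 = 2: row 3 has {1,4,5,6}; col 4 has {3}; box has {5,6} → only 2 remains.
row 6, column 3 = 6: row 6 has {3}; col 3 has {1,2,3,4,5}; box has {4,5} → only 6 remains.
row 3, column 1 = 3: row 3 has {1,2,4,5,6}; col 1 has {5}; box has {1,4,5} → only 3 remains.

341265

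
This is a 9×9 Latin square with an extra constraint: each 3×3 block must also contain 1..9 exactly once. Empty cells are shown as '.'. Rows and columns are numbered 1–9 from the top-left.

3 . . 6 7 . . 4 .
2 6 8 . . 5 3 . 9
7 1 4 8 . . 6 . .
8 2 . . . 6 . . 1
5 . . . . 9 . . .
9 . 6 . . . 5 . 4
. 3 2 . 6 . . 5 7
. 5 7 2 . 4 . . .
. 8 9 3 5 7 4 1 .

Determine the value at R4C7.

7

R1C2 = 9: row 1 has {3,4,6,7}; col 2 has {1,2,3,5,6,8}; box has {1,2,3,4,6,7,8} → only 9 remains.
R1C3 = 5: row 1 has {3,4,6,7,9}; col 3 has {2,4,6,7,8,9}; box has {1,2,3,4,6,7,8,9} → only 5 remains.
R2C8 = 7: row 2 has {2,3,5,6,8,9}; col 8 has {1,4,5}; box has {3,4,6,9} → only 7 remains.
R3C8 = 2: row 3 has {1,4,6,7,8}; col 8 has {1,4,5,7}; box has {3,4,6,7,9} → only 2 remains.
R3C9 = 5: row 3 has {1,2,4,6,7,8}; col 9 has {1,4,7,9}; box has {2,3,4,6,7,9} → only 5 remains.
R4C3 = 3: row 4 has {1,2,6,8}; col 3 has {2,4,5,6,7,8,9}; box has {2,5,6,8,9} → only 3 remains.
R4C5 = 4: row 4 has {1,2,3,6,8}; col 5 has {5,6,7}; box has {6,9} → only 4 remains.
R4C8 = 9: row 4 has {1,2,3,4,6,8}; col 8 has {1,2,4,5,7}; box has {1,4,5} → only 9 remains.
R5C3 = 1: row 5 has {5,9}; col 3 has {2,3,4,5,6,7,8,9}; box has {2,3,5,6,8,9} → only 1 remains.
R5C4 = 7: row 5 has {1,5,9}; col 4 has {2,3,6,8}; box has {4,6,9} → only 7 remains.
R6C2 = 7: row 6 has {4,5,6,9}; col 2 has {1,2,3,5,6,8,9}; box has {1,2,3,5,6,8,9} → only 7 remains.
R6C4 = 1: row 6 has {4,5,6,7,9}; col 4 has {2,3,6,7,8}; box has {4,6,7,9} → only 1 remains.
R7C4 = 9: row 7 has {2,3,5,6,7}; col 4 has {1,2,3,6,7,8}; box has {2,3,4,5,6,7} → only 9 remains.
R7C7 = 8: row 7 has {2,3,5,6,7,9}; col 7 has {3,4,5,6}; box has {1,4,5,7} → only 8 remains.
R8C7 = 9: row 8 has {2,4,5,7}; col 7 has {3,4,5,6,8}; box has {1,4,5,7,8} → only 9 remains.
R9C1 = 6: row 9 has {1,3,4,5,7,8,9}; col 1 has {2,3,5,7,8,9}; box has {2,3,5,7,8,9} → only 6 remains.
R9C9 = 2: row 9 has {1,3,4,5,6,7,8,9}; col 9 has {1,4,5,7,9}; box has {1,4,5,7,8,9} → only 2 remains.
R1C7 = 1: row 1 has {3,4,5,6,7,9}; col 7 has {3,4,5,6,8,9}; box has {2,3,4,5,6,7,9} → only 1 remains.
R1C9 = 8: row 1 has {1,3,4,5,6,7,9}; col 9 has {1,2,4,5,7,9}; box has {1,2,3,4,5,6,7,9} → only 8 remains.
R2C4 = 4: row 2 has {2,3,5,6,7,8,9}; col 4 has {1,2,3,6,7,8,9}; box has {5,6,7,8} → only 4 remains.
R2C5 = 1: row 2 has {2,3,4,5,6,7,8,9}; col 5 has {4,5,6,7}; box has {4,5,6,7,8} → only 1 remains.
R3C6 = 3: row 3 has {1,2,4,5,6,7,8}; col 6 has {4,5,6,7,9}; box has {1,4,5,6,7,8} → only 3 remains.
R4C4 = 5: row 4 has {1,2,3,4,6,8,9}; col 4 has {1,2,3,4,6,7,8,9}; box has {1,4,6,7,9} → only 5 remains.
R4C7 = 7: row 4 has {1,2,3,4,5,6,8,9}; col 7 has {1,3,4,5,6,8,9}; box has {1,4,5,9} → only 7 remains.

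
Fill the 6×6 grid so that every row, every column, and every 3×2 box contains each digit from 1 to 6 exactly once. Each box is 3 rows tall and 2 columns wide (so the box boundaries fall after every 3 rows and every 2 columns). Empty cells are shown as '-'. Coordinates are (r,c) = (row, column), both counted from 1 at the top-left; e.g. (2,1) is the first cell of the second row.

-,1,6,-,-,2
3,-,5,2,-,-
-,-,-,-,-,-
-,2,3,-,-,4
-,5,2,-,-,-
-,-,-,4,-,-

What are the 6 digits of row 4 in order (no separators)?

(1,4) = 3 (sole candidate).
(3,4) = 1 (sole candidate).
(5,4) = 6 (sole candidate).
(6,3) = 1 (sole candidate).
(3,3) = 4 (sole candidate).
(4,4) = 5: row 4 has {2,3,4}; col 4 has {1,2,3,4,6}; box has {1,2,3,4,6} → only 5 remains.
(6,1) = 6 (sole candidate).
(6,2) = 3 (sole candidate).
(6,6) = 5 (sole candidate).
(3,2) = 6 (sole candidate).
(3,6) = 3 (sole candidate).
(4,1) = 1: row 4 has {2,3,4,5}; col 1 has {3,6}; box has {2,3,5,6} → only 1 remains.
(4,5) = 6: row 4 has {1,2,3,4,5}; col 5 has {}; box has {4,5} → only 6 remains.

123564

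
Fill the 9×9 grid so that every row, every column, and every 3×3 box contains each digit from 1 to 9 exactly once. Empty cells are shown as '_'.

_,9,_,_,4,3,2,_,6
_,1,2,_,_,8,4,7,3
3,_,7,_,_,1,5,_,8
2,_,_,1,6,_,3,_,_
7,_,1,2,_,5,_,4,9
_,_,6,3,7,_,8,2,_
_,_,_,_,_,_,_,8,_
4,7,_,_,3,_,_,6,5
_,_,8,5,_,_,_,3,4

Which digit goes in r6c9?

r1c3 = 5: row 1 has {2,3,4,6,9}; col 3 has {1,2,6,7,8}; box has {1,2,3,7,9} → only 5 remains.
r1c4 = 7: row 1 has {2,3,4,5,6,9}; col 4 has {1,2,3,5}; box has {1,3,4,8} → only 7 remains.
r1c8 = 1: row 1 has {2,3,4,5,6,7,9}; col 8 has {2,3,4,6,7,8}; box has {2,3,4,5,6,7,8} → only 1 remains.
r2c1 = 6: row 2 has {1,2,3,4,7,8}; col 1 has {2,3,4,7}; box has {1,2,3,5,7,9} → only 6 remains.
r2c4 = 9: row 2 has {1,2,3,4,6,7,8}; col 4 has {1,2,3,5,7}; box has {1,3,4,7,8} → only 9 remains.
r2c5 = 5: row 2 has {1,2,3,4,6,7,8,9}; col 5 has {3,4,6,7}; box has {1,3,4,7,8,9} → only 5 remains.
r3c2 = 4: row 3 has {1,3,5,7,8}; col 2 has {1,7,9}; box has {1,2,3,5,6,7,9} → only 4 remains.
r3c4 = 6: row 3 has {1,3,4,5,7,8}; col 4 has {1,2,3,5,7,9}; box has {1,3,4,5,7,8,9} → only 6 remains.
r3c5 = 2: row 3 has {1,3,4,5,6,7,8}; col 5 has {3,4,5,6,7}; box has {1,3,4,5,6,7,8,9} → only 2 remains.
r3c8 = 9: row 3 has {1,2,3,4,5,6,7,8}; col 8 has {1,2,3,4,6,7,8}; box has {1,2,3,4,5,6,7,8} → only 9 remains.
r4c8 = 5: row 4 has {1,2,3,6}; col 8 has {1,2,3,4,6,7,8,9}; box has {2,3,4,8,9} → only 5 remains.
r4c9 = 7: row 4 has {1,2,3,5,6}; col 9 has {3,4,5,6,8,9}; box has {2,3,4,5,8,9} → only 7 remains.
r5c5 = 8: row 5 has {1,2,4,5,7,9}; col 5 has {2,3,4,5,6,7}; box has {1,2,3,5,6,7} → only 8 remains.
r5c7 = 6: row 5 has {1,2,4,5,7,8,9}; col 7 has {2,3,4,5,8}; box has {2,3,4,5,7,8,9} → only 6 remains.
r6c2 = 5: row 6 has {2,3,6,7,8}; col 2 has {1,4,7,9}; box has {1,2,6,7} → only 5 remains.
r6c9 = 1: row 6 has {2,3,5,6,7,8}; col 9 has {3,4,5,6,7,8,9}; box has {2,3,4,5,6,7,8,9} → only 1 remains.

1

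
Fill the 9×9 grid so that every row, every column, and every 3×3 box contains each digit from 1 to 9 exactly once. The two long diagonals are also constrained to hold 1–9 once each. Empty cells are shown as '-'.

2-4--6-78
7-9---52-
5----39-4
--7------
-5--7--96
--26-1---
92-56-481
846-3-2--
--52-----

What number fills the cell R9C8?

R2C9 = 3: row 2 has {2,5,7,9}; col 9 has {1,4,6,8}; box has {2,4,5,7,8,9} → only 3 remains.
R3C3 = 8: row 3 has {3,4,5,9}; col 3 has {2,4,5,6,7,9}; box has {2,4,5,7,9}; main diagonal has {1,2,4,7} → only 8 remains.
R4C6 = 5: row 4 has {7}; col 6 has {1,3,6}; box has {1,6,7}; anti-diagonal has {2,4,6,7,8,9} → only 5 remains.
R4C9 = 2: row 4 has {5,7}; col 9 has {1,3,4,6,8}; box has {6,9} → only 2 remains.
R7C3 = 3: row 7 has {1,2,4,5,6,8,9}; col 3 has {2,4,5,6,7,8,9}; box has {2,4,5,6,8,9}; anti-diagonal has {2,4,5,6,7,8,9} → only 3 remains.
R7C6 = 7: row 7 has {1,2,3,4,5,6,8,9}; col 6 has {1,3,5,6}; box has {2,3,5,6} → only 7 remains.
R8C6 = 9: row 8 has {2,3,4,6,8}; col 6 has {1,3,5,6,7}; box has {2,3,5,6,7} → only 9 remains.
R8C8 = 5: row 8 has {2,3,4,6,8,9}; col 8 has {2,7,8,9}; box has {1,2,4,8}; main diagonal has {1,2,4,7,8} → only 5 remains.
R8C9 = 7: row 8 has {2,3,4,5,6,8,9}; col 9 has {1,2,3,4,6,8}; box has {1,2,4,5,8} → only 7 remains.
R9C1 = 1: row 9 has {2,5}; col 1 has {2,5,7,8,9}; box has {2,3,4,5,6,8,9}; anti-diagonal has {2,3,4,5,6,7,8,9} → only 1 remains.
R9C2 = 7: row 9 has {1,2,5}; col 2 has {2,4,5}; box has {1,2,3,4,5,6,8,9} → only 7 remains.
R9C9 = 9: row 9 has {1,2,5,7}; col 9 has {1,2,3,4,6,7,8}; box has {1,2,4,5,7,8}; main diagonal has {1,2,4,5,7,8} → only 9 remains.
R1C7 = 1: row 1 has {2,4,6,7,8}; col 7 has {2,4,5,9}; box has {2,3,4,5,7,8,9} → only 1 remains.
R2C2 = 6: row 2 has {2,3,5,7,9}; col 2 has {2,4,5,7}; box has {2,4,5,7,8,9}; main diagonal has {1,2,4,5,7,8,9} → only 6 remains.
R3C2 = 1: row 3 has {3,4,5,8,9}; col 2 has {2,4,5,6,7}; box has {2,4,5,6,7,8,9} → only 1 remains.
R3C4 = 7: row 3 has {1,3,4,5,8,9}; col 4 has {2,5,6}; box has {3,6} → only 7 remains.
R3C5 = 2: row 3 has {1,3,4,5,7,8,9}; col 5 has {3,6,7}; box has {3,6,7} → only 2 remains.
R3C8 = 6: row 3 has {1,2,3,4,5,7,8,9}; col 8 has {2,5,7,8,9}; box has {1,2,3,4,5,7,8,9} → only 6 remains.
R4C4 = 3: row 4 has {2,5,7}; col 4 has {2,5,6,7}; box has {1,5,6,7}; main diagonal has {1,2,4,5,6,7,8,9} → only 3 remains.
R4C7 = 8: row 4 has {2,3,5,7}; col 7 has {1,2,4,5,9}; box has {2,6,9} → only 8 remains.
R5C3 = 1: row 5 has {5,6,7,9}; col 3 has {2,3,4,5,6,7,8,9}; box has {2,5,7} → only 1 remains.
R5C7 = 3: row 5 has {1,5,6,7,9}; col 7 has {1,2,4,5,8,9}; box has {2,6,8,9} → only 3 remains.
R6C7 = 7: row 6 has {1,2,6}; col 7 has {1,2,3,4,5,8,9}; box has {2,3,6,8,9} → only 7 remains.
R6C8 = 4: row 6 has {1,2,6,7}; col 8 has {2,5,6,7,8,9}; box has {2,3,6,7,8,9} → only 4 remains.
R6C9 = 5: row 6 has {1,2,4,6,7}; col 9 has {1,2,3,4,6,7,8,9}; box has {2,3,4,6,7,8,9} → only 5 remains.
R8C4 = 1: row 8 has {2,3,4,5,6,7,8,9}; col 4 has {2,3,5,6,7}; box has {2,3,5,6,7,9} → only 1 remains.
R9C7 = 6: row 9 has {1,2,5,7,9}; col 7 has {1,2,3,4,5,7,8,9}; box has {1,2,4,5,7,8,9} → only 6 remains.
R9C8 = 3: row 9 has {1,2,5,6,7,9}; col 8 has {2,4,5,6,7,8,9}; box has {1,2,4,5,6,7,8,9} → only 3 remains.

3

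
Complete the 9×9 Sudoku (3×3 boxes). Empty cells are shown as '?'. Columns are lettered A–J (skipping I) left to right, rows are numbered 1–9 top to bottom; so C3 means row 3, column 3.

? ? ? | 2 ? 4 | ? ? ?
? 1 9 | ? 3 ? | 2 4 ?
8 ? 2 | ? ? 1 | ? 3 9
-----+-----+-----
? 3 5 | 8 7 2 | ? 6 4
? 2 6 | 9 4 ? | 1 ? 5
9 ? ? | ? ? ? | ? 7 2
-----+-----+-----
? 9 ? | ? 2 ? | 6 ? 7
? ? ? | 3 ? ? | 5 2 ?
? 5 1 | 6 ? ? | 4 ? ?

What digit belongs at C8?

7

G3 = 7 (sole candidate).
A4 = 1 (sole candidate).
G4 = 9 (sole candidate).
A5 = 7 (sole candidate).
F5 = 3 (sole candidate).
H5 = 8 (sole candidate).
G6 = 3 (sole candidate).
H7 = 1 (sole candidate).
J8 = 8 (sole candidate).
H9 = 9 (sole candidate).
J9 = 3 (sole candidate).
G1 = 8 (sole candidate).
H1 = 5 (sole candidate).
J2 = 6 (sole candidate).
D3 = 5 (sole candidate).
E3 = 6 (sole candidate).
D6 = 1 (sole candidate).
E6 = 5 (sole candidate).
F6 = 6 (sole candidate).
D7 = 4 (sole candidate).
A9 = 2 (sole candidate).
E9 = 8 (sole candidate).
F9 = 7 (sole candidate).
E1 = 9 (sole candidate).
J1 = 1 (sole candidate).
A2 = 5 (sole candidate).
D2 = 7 (sole candidate).
F2 = 8 (sole candidate).
B3 = 4 (sole candidate).
B6 = 8 (sole candidate).
C6 = 4 (sole candidate).
A7 = 3 (sole candidate).
C7 = 8 (sole candidate).
F7 = 5 (sole candidate).
C8 = 7: row 8 has {2,3,5,8}; col 3 has {1,2,4,5,6,8,9}; box has {1,2,3,5,8,9} → only 7 remains.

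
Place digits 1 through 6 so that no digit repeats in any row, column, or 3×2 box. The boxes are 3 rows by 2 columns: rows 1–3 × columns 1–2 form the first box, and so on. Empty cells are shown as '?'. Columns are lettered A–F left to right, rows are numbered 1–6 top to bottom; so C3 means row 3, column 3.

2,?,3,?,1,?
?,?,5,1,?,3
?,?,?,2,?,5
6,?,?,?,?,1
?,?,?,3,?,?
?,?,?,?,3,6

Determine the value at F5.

2

F1 = 4: row 1 has {1,2,3}; col 6 has {1,3,5,6}; box has {1,3,5} → only 4 remains.
A2 = 4: row 2 has {1,3,5}; col 1 has {2,6}; box has {2} → only 4 remains.
B2 = 6: row 2 has {1,3,4,5}; col 2 has {}; box has {2,4} → only 6 remains.
E2 = 2: row 2 has {1,3,4,5,6}; col 5 has {1,3}; box has {1,3,4,5} → only 2 remains.
E3 = 6: row 3 has {2,5}; col 5 has {1,2,3}; box has {1,2,3,4,5} → only 6 remains.
F5 = 2: row 5 has {3}; col 6 has {1,3,4,5,6}; box has {1,3,6} → only 2 remains.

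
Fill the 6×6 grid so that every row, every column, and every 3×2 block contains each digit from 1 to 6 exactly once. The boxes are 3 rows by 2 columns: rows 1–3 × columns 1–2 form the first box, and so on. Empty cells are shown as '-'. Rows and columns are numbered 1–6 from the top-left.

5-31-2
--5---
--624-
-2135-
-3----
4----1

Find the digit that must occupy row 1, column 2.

4

row 1, column 5 = 6 (sole candidate).
row 2, column 4 = 4 (sole candidate).
row 2, column 6 = 3 (sole candidate).
row 3, column 2 = 1 (sole candidate).
row 3, column 6 = 5 (sole candidate).
row 4, column 1 = 6 (sole candidate).
row 4, column 6 = 4 (sole candidate).
row 5, column 1 = 1 (sole candidate).
row 5, column 5 = 2 (sole candidate).
row 5, column 6 = 6 (sole candidate).
row 6, column 2 = 5 (sole candidate).
row 6, column 3 = 2 (sole candidate).
row 6, column 4 = 6 (sole candidate).
row 6, column 5 = 3 (sole candidate).
row 1, column 2 = 4: row 1 has {1,2,3,5,6}; col 2 has {1,2,3,5}; box has {1,5} → only 4 remains.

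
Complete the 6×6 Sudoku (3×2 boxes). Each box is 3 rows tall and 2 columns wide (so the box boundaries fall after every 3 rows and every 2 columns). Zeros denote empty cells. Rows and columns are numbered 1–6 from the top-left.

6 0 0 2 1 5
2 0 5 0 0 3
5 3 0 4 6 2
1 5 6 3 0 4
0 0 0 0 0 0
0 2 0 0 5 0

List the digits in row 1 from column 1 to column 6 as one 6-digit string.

643215

R1C2 = 4: row 1 has {1,2,5,6}; col 2 has {2,3,5}; box has {2,3,5,6} → only 4 remains.
R1C3 = 3: row 1 has {1,2,4,5,6}; col 3 has {5,6}; box has {2,4,5} → only 3 remains.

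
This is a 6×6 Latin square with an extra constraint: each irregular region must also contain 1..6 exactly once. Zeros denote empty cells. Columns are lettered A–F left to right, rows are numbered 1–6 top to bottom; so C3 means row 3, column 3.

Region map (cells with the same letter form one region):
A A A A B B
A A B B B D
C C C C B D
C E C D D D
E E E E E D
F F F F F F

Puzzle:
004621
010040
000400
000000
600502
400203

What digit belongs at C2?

D2 = 3: row 2 has {1,4}; col 4 has {2,4,5,6}; region has {1,2,4} → only 3 remains.
D4 = 1: row 4 has {}; col 4 has {2,3,4,5,6}; region has {2} → only 1 remains.
A2 = 2: in row 2, 2 can only go here (every other open cell in that row sees a 2).
B5 = 4: in row 5, 4 can only go here (every other open cell in that row sees a 4).
F4 = 4: in row 4, 4 can only go here (every other open cell in that row sees a 4).
A3 = 1: in column 1, 1 can only go here (every other open cell in that column sees a 1).
E4 = 3: in region D, 3 can only go here (every other open cell in that region sees a 3).
A4 = 5: row 4 has {1,3,4}; col 1 has {1,2,4,6}; region has {1,4} → only 5 remains.
B4 = 2: row 4 has {1,3,4,5}; col 2 has {1,4}; region has {4,5,6} → only 2 remains.
C4 = 6: row 4 has {1,2,3,4,5}; col 3 has {4}; region has {1,4,5} → only 6 remains.
E5 = 1: row 5 has {2,4,5,6}; col 5 has {2,3,4}; region has {2,4,5,6} → only 1 remains.
A1 = 3: row 1 has {1,2,4,6}; col 1 has {1,2,4,5,6}; region has {1,2,4,6} → only 3 remains.
B1 = 5: row 1 has {1,2,3,4,6}; col 2 has {1,2,4}; region has {1,2,3,4,6} → only 5 remains.
C2 = 5: row 2 has {1,2,3,4}; col 3 has {4,6}; region has {1,2,3,4} → only 5 remains.

5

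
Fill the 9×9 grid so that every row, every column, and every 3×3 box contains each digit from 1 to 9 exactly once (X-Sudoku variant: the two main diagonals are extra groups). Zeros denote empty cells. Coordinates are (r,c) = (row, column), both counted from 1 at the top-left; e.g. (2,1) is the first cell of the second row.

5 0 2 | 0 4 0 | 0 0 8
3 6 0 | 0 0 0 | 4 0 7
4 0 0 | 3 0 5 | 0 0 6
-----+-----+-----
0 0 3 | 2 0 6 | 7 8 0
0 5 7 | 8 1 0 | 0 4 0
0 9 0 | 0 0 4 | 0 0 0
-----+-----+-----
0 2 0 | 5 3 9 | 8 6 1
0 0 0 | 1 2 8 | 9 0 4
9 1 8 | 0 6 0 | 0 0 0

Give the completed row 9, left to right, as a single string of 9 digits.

(1,2) = 7: row 1 has {2,4,5,8}; col 2 has {1,2,5,6,9}; box has {2,3,4,5,6} → only 7 remains.
(1,6) = 1: row 1 has {2,4,5,7,8}; col 6 has {4,5,6,8,9}; box has {3,4,5} → only 1 remains.
(1,7) = 3: row 1 has {1,2,4,5,7,8}; col 7 has {4,7,8,9}; box has {4,6,7,8} → only 3 remains.
(1,8) = 9: row 1 has {1,2,3,4,5,7,8}; col 8 has {4,6,8}; box has {3,4,6,7,8} → only 9 remains.
(2,4) = 9: row 2 has {3,4,6,7}; col 4 has {1,2,3,5,8}; box has {1,3,4,5} → only 9 remains.
(2,5) = 8: row 2 has {3,4,6,7,9}; col 5 has {1,2,3,4,6}; box has {1,3,4,5,9} → only 8 remains.
(2,6) = 2: row 2 has {3,4,6,7,8,9}; col 6 has {1,4,5,6,8,9}; box has {1,3,4,5,8,9} → only 2 remains.
(2,8) = 5: row 2 has {2,3,4,6,7,8,9}; col 8 has {4,6,8,9}; box has {3,4,6,7,8,9}; anti-diagonal has {1,6,8,9} → only 5 remains.
(3,2) = 8: row 3 has {3,4,5,6}; col 2 has {1,2,5,6,7,9}; box has {2,3,4,5,6,7} → only 8 remains.
(3,3) = 9: row 3 has {3,4,5,6,8}; col 3 has {2,3,7,8}; box has {2,3,4,5,6,7,8}; main diagonal has {1,2,4,5,6,8} → only 9 remains.
(3,5) = 7: row 3 has {3,4,5,6,8,9}; col 5 has {1,2,3,4,6,8}; box has {1,2,3,4,5,8,9} → only 7 remains.
(3,7) = 2: row 3 has {3,4,5,6,7,8,9}; col 7 has {3,4,7,8,9}; box has {3,4,5,6,7,8,9}; anti-diagonal has {1,5,6,8,9} → only 2 remains.
(3,8) = 1: row 3 has {2,3,4,5,6,7,8,9}; col 8 has {4,5,6,8,9}; box has {2,3,4,5,6,7,8,9} → only 1 remains.
(4,1) = 1: row 4 has {2,3,6,7,8}; col 1 has {3,4,5,9}; box has {3,5,7,9} → only 1 remains.
(4,2) = 4: row 4 has {1,2,3,6,7,8}; col 2 has {1,2,5,6,7,8,9}; box has {1,3,5,7,9} → only 4 remains.
(5,6) = 3: row 5 has {1,4,5,7,8}; col 6 has {1,2,4,5,6,8,9}; box has {1,2,4,6,8} → only 3 remains.
(5,7) = 6: row 5 has {1,3,4,5,7,8}; col 7 has {2,3,4,7,8,9}; box has {4,7,8} → only 6 remains.
(6,3) = 6: row 6 has {4,9}; col 3 has {2,3,7,8,9}; box has {1,3,4,5,7,9} → only 6 remains.
(6,4) = 7: row 6 has {4,6,9}; col 4 has {1,2,3,5,8,9}; box has {1,2,3,4,6,8}; anti-diagonal has {1,2,5,6,8,9} → only 7 remains.
(6,5) = 5: row 6 has {4,6,7,9}; col 5 has {1,2,3,4,6,7,8}; box has {1,2,3,4,6,7,8} → only 5 remains.
(6,7) = 1: row 6 has {4,5,6,7,9}; col 7 has {2,3,4,6,7,8,9}; box has {4,6,7,8} → only 1 remains.
(7,1) = 7: row 7 has {1,2,3,5,6,8,9}; col 1 has {1,3,4,5,9}; box has {1,2,8,9} → only 7 remains.
(7,3) = 4: row 7 has {1,2,3,5,6,7,8,9}; col 3 has {2,3,6,7,8,9}; box has {1,2,7,8,9}; anti-diagonal has {1,2,5,6,7,8,9} → only 4 remains.
(8,1) = 6: row 8 has {1,2,4,8,9}; col 1 has {1,3,4,5,7,9}; box has {1,2,4,7,8,9} → only 6 remains.
(8,2) = 3: row 8 has {1,2,4,6,8,9}; col 2 has {1,2,4,5,6,7,8,9}; box has {1,2,4,6,7,8,9}; anti-diagonal has {1,2,4,5,6,7,8,9} → only 3 remains.
(8,3) = 5: row 8 has {1,2,3,4,6,8,9}; col 3 has {2,3,4,6,7,8,9}; box has {1,2,3,4,6,7,8,9} → only 5 remains.
(8,8) = 7: row 8 has {1,2,3,4,5,6,8,9}; col 8 has {1,4,5,6,8,9}; box has {1,4,6,8,9}; main diagonal has {1,2,4,5,6,8,9} → only 7 remains.
(9,4) = 4: row 9 has {1,6,8,9}; col 4 has {1,2,3,5,7,8,9}; box has {1,2,3,5,6,8,9} → only 4 remains.
(9,6) = 7: row 9 has {1,4,6,8,9}; col 6 has {1,2,3,4,5,6,8,9}; box has {1,2,3,4,5,6,8,9} → only 7 remains.
(9,7) = 5: row 9 has {1,4,6,7,8,9}; col 7 has {1,2,3,4,6,7,8,9}; box has {1,4,6,7,8,9} → only 5 remains.
(9,9) = 3: row 9 has {1,4,5,6,7,8,9}; col 9 has {1,4,6,7,8}; box has {1,4,5,6,7,8,9}; main diagonal has {1,2,4,5,6,7,8,9} → only 3 remains.
(1,4) = 6: row 1 has {1,2,3,4,5,7,8,9}; col 4 has {1,2,3,4,5,7,8,9}; box has {1,2,3,4,5,7,8,9} → only 6 remains.
(2,3) = 1: row 2 has {2,3,4,5,6,7,8,9}; col 3 has {2,3,4,5,6,7,8,9}; box has {2,3,4,5,6,7,8,9} → only 1 remains.
(4,5) = 9: row 4 has {1,2,3,4,6,7,8}; col 5 has {1,2,3,4,5,6,7,8}; box has {1,2,3,4,5,6,7,8} → only 9 remains.
(4,9) = 5: row 4 has {1,2,3,4,6,7,8,9}; col 9 has {1,3,4,6,7,8}; box has {1,4,6,7,8} → only 5 remains.
(5,1) = 2: row 5 has {1,3,4,5,6,7,8}; col 1 has {1,3,4,5,6,7,9}; box has {1,3,4,5,6,7,9} → only 2 remains.
(5,9) = 9: row 5 has {1,2,3,4,5,6,7,8}; col 9 has {1,3,4,5,6,7,8}; box has {1,4,5,6,7,8} → only 9 remains.
(6,1) = 8: row 6 has {1,4,5,6,7,9}; col 1 has {1,2,3,4,5,6,7,9}; box has {1,2,3,4,5,6,7,9} → only 8 remains.
(6,9) = 2: row 6 has {1,4,5,6,7,8,9}; col 9 has {1,3,4,5,6,7,8,9}; box has {1,4,5,6,7,8,9} → only 2 remains.
(9,8) = 2: row 9 has {1,3,4,5,6,7,8,9}; col 8 has {1,4,5,6,7,8,9}; box has {1,3,4,5,6,7,8,9} → only 2 remains.

918467523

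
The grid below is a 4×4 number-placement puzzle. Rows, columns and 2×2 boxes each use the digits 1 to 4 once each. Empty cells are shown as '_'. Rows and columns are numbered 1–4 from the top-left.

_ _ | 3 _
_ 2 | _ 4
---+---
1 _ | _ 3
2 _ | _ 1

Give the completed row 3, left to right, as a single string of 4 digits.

R1C1 = 4 (sole candidate).
R1C2 = 1 (sole candidate).
R1C4 = 2 (sole candidate).
R2C1 = 3 (sole candidate).
R2C3 = 1 (sole candidate).
R3C2 = 4: row 3 has {1,3}; col 2 has {1,2}; box has {1,2} → only 4 remains.
R3C3 = 2: row 3 has {1,3,4}; col 3 has {1,3}; box has {1,3} → only 2 remains.

1423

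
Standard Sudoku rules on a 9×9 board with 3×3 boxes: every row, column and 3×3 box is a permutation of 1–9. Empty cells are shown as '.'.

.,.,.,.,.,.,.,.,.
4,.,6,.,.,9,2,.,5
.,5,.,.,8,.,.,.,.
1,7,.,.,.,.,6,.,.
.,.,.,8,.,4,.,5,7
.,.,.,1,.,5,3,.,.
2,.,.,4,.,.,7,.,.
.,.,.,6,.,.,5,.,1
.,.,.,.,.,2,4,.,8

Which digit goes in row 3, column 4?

row 4, column 6 = 3 (sole candidate).
row 4, column 3 = 5 (hidden single in row 4).
row 4, column 8 = 8 (hidden single in row 4).
row 2, column 2 = 8 (hidden single in row 2).
row 1, column 7 = 8 (hidden single in row 1).
row 4, column 9 = 4 (hidden single in row 4).
row 3, column 8 = 4 (hidden single in row 3).
row 1, column 5 = 4 (hidden single in row 1).
row 1, column 4 = 5 (hidden single in row 1).
row 5, column 7 = 1 (hidden single in row 5).
row 3, column 7 = 9 (sole candidate).
row 6, column 5 = 7 (hidden single in row 6).
row 7, column 5 = 5 (hidden single in row 7).
row 8, column 8 = 2 (hidden single in row 8).
row 6, column 8 = 9 (sole candidate).
row 6, column 9 = 2 (sole candidate).
row 9, column 1 = 5 (hidden single in row 9).
row 5, column 5 = 6 (hidden single in column 5).
row 6, column 1 = 6 (hidden single in column 1).
row 6, column 2 = 4 (sole candidate).
row 6, column 3 = 8 (sole candidate).
row 7, column 6 = 8 (hidden single in row 7).
row 8, column 6 = 7 (sole candidate).
row 8, column 1 = 8 (hidden single in row 8).
row 8, column 3 = 4 (hidden single in row 8).
row 9, column 3 = 7 (hidden single in row 9).
row 4, column 5 = 2 (hidden single in column 5).
row 4, column 4 = 9 (sole candidate).
row 9, column 4 = 3 (sole candidate).
row 9, column 8 = 6 (sole candidate).
row 2, column 4 = 7 (sole candidate).
row 3, column 4 = 2: row 3 has {4,5,8,9}; col 4 has {1,3,4,5,6,7,8,9}; box has {4,5,7,8,9} → only 2 remains.

2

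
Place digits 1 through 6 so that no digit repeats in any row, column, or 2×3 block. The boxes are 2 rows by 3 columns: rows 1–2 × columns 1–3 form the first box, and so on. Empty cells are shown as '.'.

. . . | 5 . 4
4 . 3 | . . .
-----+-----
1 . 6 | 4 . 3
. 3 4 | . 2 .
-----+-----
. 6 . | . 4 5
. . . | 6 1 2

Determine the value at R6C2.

4

R2C5 = 6 (sole candidate).
R2C6 = 1 (sole candidate).
R3C5 = 5 (sole candidate).
R4C1 = 5 (sole candidate).
R4C4 = 1 (sole candidate).
R4C6 = 6 (sole candidate).
R5C4 = 3 (sole candidate).
R6C1 = 3 (sole candidate).
R6C3 = 5 (sole candidate).
R1C5 = 3 (sole candidate).
R2C4 = 2 (sole candidate).
R3C2 = 2 (sole candidate).
R5C1 = 2 (sole candidate).
R5C3 = 1 (sole candidate).
R6C2 = 4: row 6 has {1,2,3,5,6}; col 2 has {2,3,6}; box has {1,2,3,5,6} → only 4 remains.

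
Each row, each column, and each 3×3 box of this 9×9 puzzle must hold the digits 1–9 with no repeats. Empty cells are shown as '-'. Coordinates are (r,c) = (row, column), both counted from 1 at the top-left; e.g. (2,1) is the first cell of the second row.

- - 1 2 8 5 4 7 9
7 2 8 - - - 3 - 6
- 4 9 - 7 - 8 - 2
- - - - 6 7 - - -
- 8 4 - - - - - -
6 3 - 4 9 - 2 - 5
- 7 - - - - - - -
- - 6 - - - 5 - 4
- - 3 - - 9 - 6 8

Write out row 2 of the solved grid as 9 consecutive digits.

(1,1) = 3: row 1 has {1,2,4,5,7,8,9}; col 1 has {6,7}; box has {1,2,4,7,8,9} → only 3 remains.
(1,2) = 6: row 1 has {1,2,3,4,5,7,8,9}; col 2 has {2,3,4,7,8}; box has {1,2,3,4,7,8,9} → only 6 remains.
(3,1) = 5: row 3 has {2,4,7,8,9}; col 1 has {3,6,7}; box has {1,2,3,4,6,7,8,9} → only 5 remains.
(3,8) = 1: row 3 has {2,4,5,7,8,9}; col 8 has {6,7}; box has {2,3,4,6,7,8,9} → only 1 remains.
(6,3) = 7: row 6 has {2,3,4,5,6,9}; col 3 has {1,3,4,6,8,9}; box has {3,4,6,8} → only 7 remains.
(6,8) = 8: row 6 has {2,3,4,5,6,7,9}; col 8 has {1,6,7}; box has {2,5} → only 8 remains.
(2,8) = 5: row 2 has {2,3,6,7,8}; col 8 has {1,6,7,8}; box has {1,2,3,4,6,7,8,9} → only 5 remains.
(6,6) = 1: row 6 has {2,3,4,5,6,7,8,9}; col 6 has {5,7,9}; box has {4,6,7,9} → only 1 remains.
(2,6) = 4: row 2 has {2,3,5,6,7,8}; col 6 has {1,5,7,9}; box has {2,5,7,8} → only 4 remains.
(2,5) = 1: row 2 has {2,3,4,5,6,7,8}; col 5 has {6,7,8,9}; box has {2,4,5,7,8} → only 1 remains.
(2,4) = 9: row 2 has {1,2,3,4,5,6,7,8}; col 4 has {2,4}; box has {1,2,4,5,7,8} → only 9 remains.

728914356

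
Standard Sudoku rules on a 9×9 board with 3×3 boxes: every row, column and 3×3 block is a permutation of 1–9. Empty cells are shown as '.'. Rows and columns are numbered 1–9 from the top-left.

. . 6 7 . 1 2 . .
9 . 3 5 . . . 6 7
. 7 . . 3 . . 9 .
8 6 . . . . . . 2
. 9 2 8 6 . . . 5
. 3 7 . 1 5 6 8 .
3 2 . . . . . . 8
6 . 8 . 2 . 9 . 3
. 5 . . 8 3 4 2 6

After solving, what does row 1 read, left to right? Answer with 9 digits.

586791234

r1c9 = 4: row 1 has {1,2,6,7}; col 9 has {2,3,5,6,7,8}; box has {2,6,7,9} → only 4 remains.
r2c5 = 4 (sole candidate).
r3c9 = 1 (sole candidate).
r6c1 = 4 (sole candidate).
r6c9 = 9 (sole candidate).
r1c1 = 5: row 1 has {1,2,4,6,7}; col 1 has {3,4,6,8,9}; box has {3,6,7,9} → only 5 remains.
r1c2 = 8: row 1 has {1,2,4,5,6,7}; col 2 has {2,3,5,6,7,9}; box has {3,5,6,7,9} → only 8 remains.
r1c5 = 9: row 1 has {1,2,4,5,6,7,8}; col 5 has {1,2,3,4,6,8}; box has {1,3,4,5,7} → only 9 remains.
r1c8 = 3: row 1 has {1,2,4,5,6,7,8,9}; col 8 has {2,6,8,9}; box has {1,2,4,6,7,9} → only 3 remains.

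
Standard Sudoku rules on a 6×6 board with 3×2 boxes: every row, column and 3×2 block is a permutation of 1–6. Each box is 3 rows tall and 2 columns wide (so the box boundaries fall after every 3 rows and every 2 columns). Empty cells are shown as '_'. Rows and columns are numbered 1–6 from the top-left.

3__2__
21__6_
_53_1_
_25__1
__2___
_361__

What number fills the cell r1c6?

r2c3 = 4: row 2 has {1,2,6}; col 3 has {2,3,5,6}; box has {2,3} → only 4 remains.
r2c4 = 5: row 2 has {1,2,4,6}; col 4 has {1,2}; box has {2,3,4} → only 5 remains.
r2c6 = 3: row 2 has {1,2,4,5,6}; col 6 has {1}; box has {1,6} → only 3 remains.
r3c4 = 6: row 3 has {1,3,5}; col 4 has {1,2,5}; box has {2,3,4,5} → only 6 remains.
r1c3 = 1: row 1 has {2,3}; col 3 has {2,3,4,5,6}; box has {2,3,4,5,6} → only 1 remains.
r3c1 = 4: row 3 has {1,3,5,6}; col 1 has {2,3}; box has {1,2,3,5} → only 4 remains.
r3c6 = 2: row 3 has {1,3,4,5,6}; col 6 has {1,3}; box has {1,3,6} → only 2 remains.
r4c1 = 6: row 4 has {1,2,5}; col 1 has {2,3,4}; box has {2,3} → only 6 remains.
r5c2 = 4: row 5 has {2}; col 2 has {1,2,3,5}; box has {2,3,6} → only 4 remains.
r5c4 = 3: row 5 has {2,4}; col 4 has {1,2,5,6}; box has {1,2,5,6} → only 3 remains.
r5c5 = 5: row 5 has {2,3,4}; col 5 has {1,6}; box has {1} → only 5 remains.
r5c6 = 6: row 5 has {2,3,4,5}; col 6 has {1,2,3}; box has {1,5} → only 6 remains.
r6c1 = 5: row 6 has {1,3,6}; col 1 has {2,3,4,6}; box has {2,3,4,6} → only 5 remains.
r6c6 = 4: row 6 has {1,3,5,6}; col 6 has {1,2,3,6}; box has {1,5,6} → only 4 remains.
r1c2 = 6: row 1 has {1,2,3}; col 2 has {1,2,3,4,5}; box has {1,2,3,4,5} → only 6 remains.
r1c5 = 4: row 1 has {1,2,3,6}; col 5 has {1,5,6}; box has {1,2,3,6} → only 4 remains.
r1c6 = 5: row 1 has {1,2,3,4,6}; col 6 has {1,2,3,4,6}; box has {1,2,3,4,6} → only 5 remains.

5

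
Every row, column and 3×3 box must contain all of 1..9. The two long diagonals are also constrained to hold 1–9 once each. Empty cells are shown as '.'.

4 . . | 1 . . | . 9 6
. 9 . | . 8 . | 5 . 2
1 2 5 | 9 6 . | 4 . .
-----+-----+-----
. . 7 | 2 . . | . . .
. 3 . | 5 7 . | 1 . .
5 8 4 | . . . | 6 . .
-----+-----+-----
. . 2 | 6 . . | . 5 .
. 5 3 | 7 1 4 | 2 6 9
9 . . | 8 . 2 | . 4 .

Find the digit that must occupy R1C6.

R1C2 = 7: row 1 has {1,4,6,9}; col 2 has {2,3,5,8,9}; box has {1,2,4,5,9} → only 7 remains.
R1C3 = 8: row 1 has {1,4,6,7,9}; col 3 has {2,3,4,5,7}; box has {1,2,4,5,7,9} → only 8 remains.
R1C7 = 3: row 1 has {1,4,6,7,8,9}; col 7 has {1,2,4,5,6}; box has {2,4,5,6,9} → only 3 remains.
R2C3 = 6: row 2 has {2,5,8,9}; col 3 has {2,3,4,5,7,8}; box has {1,2,4,5,7,8,9} → only 6 remains.
R2C8 = 1: row 2 has {2,5,6,8,9}; col 8 has {4,5,6,9}; box has {2,3,4,5,6,9}; anti-diagonal has {2,4,5,6,7,9} → only 1 remains.
R4C1 = 6: row 4 has {2,7}; col 1 has {1,4,5,9}; box has {3,4,5,7,8} → only 6 remains.
R4C2 = 1: row 4 has {2,6,7}; col 2 has {2,3,5,7,8,9}; box has {3,4,5,6,7,8} → only 1 remains.
R5C1 = 2: row 5 has {1,3,5,7}; col 1 has {1,4,5,6,9}; box has {1,3,4,5,6,7,8} → only 2 remains.
R5C3 = 9: row 5 has {1,2,3,5,7}; col 3 has {2,3,4,5,6,7,8}; box has {1,2,3,4,5,6,7,8} → only 9 remains.
R5C8 = 8: row 5 has {1,2,3,5,7,9}; col 8 has {1,4,5,6,9}; box has {1,6} → only 8 remains.
R5C9 = 4: row 5 has {1,2,3,5,7,8,9}; col 9 has {2,6,9}; box has {1,6,8} → only 4 remains.
R6C4 = 3: row 6 has {4,5,6,8}; col 4 has {1,2,5,6,7,8,9}; box has {2,5,7}; anti-diagonal has {1,2,4,5,6,7,9} → only 3 remains.
R6C5 = 9: row 6 has {3,4,5,6,8}; col 5 has {1,6,7,8}; box has {2,3,5,7} → only 9 remains.
R6C6 = 1: row 6 has {3,4,5,6,8,9}; col 6 has {2,4}; box has {2,3,5,7,9}; main diagonal has {2,4,5,6,7,9} → only 1 remains.
R6C9 = 7: row 6 has {1,3,4,5,6,8,9}; col 9 has {2,4,6,9}; box has {1,4,6,8} → only 7 remains.
R7C2 = 4: row 7 has {2,5,6}; col 2 has {1,2,3,5,7,8,9}; box has {2,3,5,9} → only 4 remains.
R7C5 = 3: row 7 has {2,4,5,6}; col 5 has {1,6,7,8,9}; box has {1,2,4,6,7,8} → only 3 remains.
R7C6 = 9: row 7 has {2,3,4,5,6}; col 6 has {1,2,4}; box has {1,2,3,4,6,7,8} → only 9 remains.
R7C7 = 8: row 7 has {2,3,4,5,6,9}; col 7 has {1,2,3,4,5,6}; box has {2,4,5,6,9}; main diagonal has {1,2,4,5,6,7,9} → only 8 remains.
R7C9 = 1: row 7 has {2,3,4,5,6,8,9}; col 9 has {2,4,6,7,9}; box has {2,4,5,6,8,9} → only 1 remains.
R8C1 = 8: row 8 has {1,2,3,4,5,6,7,9}; col 1 has {1,2,4,5,6,9}; box has {2,3,4,5,9} → only 8 remains.
R9C2 = 6: row 9 has {2,4,8,9}; col 2 has {1,2,3,4,5,7,8,9}; box has {2,3,4,5,8,9} → only 6 remains.
R9C3 = 1: row 9 has {2,4,6,8,9}; col 3 has {2,3,4,5,6,7,8,9}; box has {2,3,4,5,6,8,9} → only 1 remains.
R9C5 = 5: row 9 has {1,2,4,6,8,9}; col 5 has {1,3,6,7,8,9}; box has {1,2,3,4,6,7,8,9} → only 5 remains.
R9C7 = 7: row 9 has {1,2,4,5,6,8,9}; col 7 has {1,2,3,4,5,6,8}; box has {1,2,4,5,6,8,9} → only 7 remains.
R9C9 = 3: row 9 has {1,2,4,5,6,7,8,9}; col 9 has {1,2,4,6,7,9}; box has {1,2,4,5,6,7,8,9}; main diagonal has {1,2,4,5,6,7,8,9} → only 3 remains.
R1C5 = 2: row 1 has {1,3,4,6,7,8,9}; col 5 has {1,3,5,6,7,8,9}; box has {1,6,8,9} → only 2 remains.
R1C6 = 5: row 1 has {1,2,3,4,6,7,8,9}; col 6 has {1,2,4,9}; box has {1,2,6,8,9} → only 5 remains.

5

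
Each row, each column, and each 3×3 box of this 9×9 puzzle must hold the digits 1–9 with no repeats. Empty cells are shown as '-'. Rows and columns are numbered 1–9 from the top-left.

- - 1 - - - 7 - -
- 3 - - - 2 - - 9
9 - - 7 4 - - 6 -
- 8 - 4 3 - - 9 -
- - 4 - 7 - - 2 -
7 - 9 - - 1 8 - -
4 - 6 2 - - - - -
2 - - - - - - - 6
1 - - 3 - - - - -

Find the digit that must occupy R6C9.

R2C3 = 7 (hidden single in row 2).
R4C3 = 2 (hidden single in row 4).
R4C9 = 7 (hidden single in row 4).
R4C7 = 1 (hidden single in row 4).
R3C9 = 1 (hidden single in row 3).
R5C2 = 1 (hidden single in row 5).
R6C5 = 2 (hidden single in row 6).
R5C1 = 3 (hidden single in column 1).
R5C9 = 5 (sole candidate).
R5C7 = 6 (sole candidate).
R1C2 = 4 (hidden single in column 2).
R1C9 = 2 (hidden single in row 1).
R3C2 = 2 (hidden single in row 3).
R9C7 = 2 (hidden single in row 9).
R6C2 = 6 (hidden single in column 2).
R4C1 = 5 (sole candidate).
R4C6 = 6 (sole candidate).
R6C4 = 5 (sole candidate).
R9C5 = 6 (hidden single in row 9).
R8C3 = 3 (hidden single in column 3).
R3C3 = 5 (hidden single in box 1).
R3C7 = 3 (sole candidate).
R9C3 = 8 (sole candidate).
R9C9 = 4 (sole candidate).
R3C6 = 8 (sole candidate).
R5C6 = 9 (sole candidate).
R6C9 = 3: row 6 has {1,2,5,6,7,8,9}; col 9 has {1,2,4,5,6,7,9}; box has {1,2,5,6,7,8,9} → only 3 remains.

3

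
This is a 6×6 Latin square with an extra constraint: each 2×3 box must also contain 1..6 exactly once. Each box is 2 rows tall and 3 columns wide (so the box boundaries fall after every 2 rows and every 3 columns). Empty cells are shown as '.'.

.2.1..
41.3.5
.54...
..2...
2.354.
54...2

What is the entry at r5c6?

r1c5 = 6 (sole candidate).
r1c6 = 4 (sole candidate).
r2c3 = 6 (sole candidate).
r2c5 = 2 (sole candidate).
r5c2 = 6 (sole candidate).
r5c6 = 1: row 5 has {2,3,4,5,6}; col 6 has {2,4,5}; box has {2,4,5} → only 1 remains.

1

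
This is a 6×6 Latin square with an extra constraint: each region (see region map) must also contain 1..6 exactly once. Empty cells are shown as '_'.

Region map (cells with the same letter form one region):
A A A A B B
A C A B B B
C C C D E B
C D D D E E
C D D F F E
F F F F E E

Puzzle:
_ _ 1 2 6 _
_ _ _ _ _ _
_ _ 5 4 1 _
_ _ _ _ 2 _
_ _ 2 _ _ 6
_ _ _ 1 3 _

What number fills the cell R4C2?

5

R4C4 = 6 (hidden single in column 4).
R4C3 = 3 (sole candidate).
R2C6 = 1 (hidden single in column 6).
R2C2 = 2 (hidden single in row 2).
R3C6 = 2 (hidden single in row 3).
R6C1 = 2 (hidden single in row 6).
R1C6 = 3 (hidden single in column 6).
R2C4 = 5 (sole candidate).
R2C5 = 4 (sole candidate).
R5C4 = 3 (sole candidate).
R5C5 = 5 (sole candidate).
R2C3 = 6 (sole candidate).
R5C2 = 1 (sole candidate).
R6C3 = 4 (sole candidate).
R6C6 = 5 (sole candidate).
R2C1 = 3 (sole candidate).
R3C1 = 6 (sole candidate).
R3C2 = 3 (sole candidate).
R4C2 = 5: row 4 has {2,3,6}; col 2 has {1,2,3}; region has {1,2,3,4,6} → only 5 remains.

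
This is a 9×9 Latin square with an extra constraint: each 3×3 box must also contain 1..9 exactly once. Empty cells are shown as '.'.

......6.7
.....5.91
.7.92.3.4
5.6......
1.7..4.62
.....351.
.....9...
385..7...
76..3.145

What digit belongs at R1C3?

2

R8C8 = 2: row 8 has {3,5,7,8}; col 8 has {1,4,6,9}; box has {1,4,5} → only 2 remains.
R8C7 = 9: row 8 has {2,3,5,7,8}; col 7 has {1,3,5,6}; box has {1,2,4,5} → only 9 remains.
R8C9 = 6: row 8 has {2,3,5,7,8,9}; col 9 has {1,2,4,5,7}; box has {1,2,4,5,9} → only 6 remains.
R5C7 = 8: row 5 has {1,2,4,6,7}; col 7 has {1,3,5,6,9}; box has {1,2,5,6} → only 8 remains.
R6C9 = 9: row 6 has {1,3,5}; col 9 has {1,2,4,5,6,7}; box has {1,2,5,6,8} → only 9 remains.
R7C7 = 7: row 7 has {9}; col 7 has {1,3,5,6,8,9}; box has {1,2,4,5,6,9} → only 7 remains.
R2C7 = 2: row 2 has {1,5,9}; col 7 has {1,3,5,6,7,8,9}; box has {1,3,4,6,7,9} → only 2 remains.
R4C7 = 4: row 4 has {5,6}; col 7 has {1,2,3,5,6,7,8,9}; box has {1,2,5,6,8,9} → only 4 remains.
R4C9 = 3: row 4 has {4,5,6}; col 9 has {1,2,4,5,6,7,9}; box has {1,2,4,5,6,8,9} → only 3 remains.
R5C4 = 5: row 5 has {1,2,4,6,7,8}; col 4 has {9}; box has {3,4} → only 5 remains.
R5C5 = 9: row 5 has {1,2,4,5,6,7,8}; col 5 has {2,3}; box has {3,4,5} → only 9 remains.
R7C9 = 8: row 7 has {7,9}; col 9 has {1,2,3,4,5,6,7,9}; box has {1,2,4,5,6,7,9} → only 8 remains.
R4C8 = 7: row 4 has {3,4,5,6}; col 8 has {1,2,4,6,9}; box has {1,2,3,4,5,6,8,9} → only 7 remains.
R5C2 = 3: row 5 has {1,2,4,5,6,7,8,9}; col 2 has {6,7,8}; box has {1,5,6,7} → only 3 remains.
R7C8 = 3: row 7 has {7,8,9}; col 8 has {1,2,4,6,7,9}; box has {1,2,4,5,6,7,8,9} → only 3 remains.
R2C2 = 4: row 2 has {1,2,5,9}; col 2 has {3,6,7,8}; box has {7} → only 4 remains.
R6C2 = 2: row 6 has {1,3,5,9}; col 2 has {3,4,6,7,8}; box has {1,3,5,6,7} → only 2 remains.
R7C2 = 1: row 7 has {3,7,8,9}; col 2 has {2,3,4,6,7,8}; box has {3,5,6,7,8} → only 1 remains.
R4C2 = 9: row 4 has {3,4,5,6,7}; col 2 has {1,2,3,4,6,7,8}; box has {1,2,3,5,6,7} → only 9 remains.
R1C2 = 5: row 1 has {6,7}; col 2 has {1,2,3,4,6,7,8,9}; box has {4,7} → only 5 remains.
R1C8 = 8: row 1 has {5,6,7}; col 8 has {1,2,3,4,6,7,9}; box has {1,2,3,4,6,7,9} → only 8 remains.
R3C8 = 5: row 3 has {2,3,4,7,9}; col 8 has {1,2,3,4,6,7,8,9}; box has {1,2,3,4,6,7,8,9} → only 5 remains.
R1C6 = 1: row 1 has {5,6,7,8}; col 6 has {3,4,5,7,9}; box has {2,5,9} → only 1 remains.
R1C5 = 4: row 1 has {1,5,6,7,8}; col 5 has {2,3,9}; box has {1,2,5,9} → only 4 remains.
R8C5 = 1: row 8 has {2,3,5,6,7,8,9}; col 5 has {2,3,4,9}; box has {3,7,9} → only 1 remains.
R1C4 = 3: row 1 has {1,4,5,6,7,8}; col 4 has {5,9}; box has {1,2,4,5,9} → only 3 remains.
R4C5 = 8: row 4 has {3,4,5,6,7,9}; col 5 has {1,2,3,4,9}; box has {3,4,5,9} → only 8 remains.
R4C6 = 2: row 4 has {3,4,5,6,7,8,9}; col 6 has {1,3,4,5,7,9}; box has {3,4,5,8,9} → only 2 remains.
R8C4 = 4: row 8 has {1,2,3,5,6,7,8,9}; col 4 has {3,5,9}; box has {1,3,7,9} → only 4 remains.
R9C6 = 8: row 9 has {1,3,4,5,6,7}; col 6 has {1,2,3,4,5,7,9}; box has {1,3,4,7,9} → only 8 remains.
R3C6 = 6: row 3 has {2,3,4,5,7,9}; col 6 has {1,2,3,4,5,7,8,9}; box has {1,2,3,4,5,9} → only 6 remains.
R4C4 = 1: row 4 has {2,3,4,5,6,7,8,9}; col 4 has {3,4,5,9}; box has {2,3,4,5,8,9} → only 1 remains.
R9C4 = 2: row 9 has {1,3,4,5,6,7,8}; col 4 has {1,3,4,5,9}; box has {1,3,4,7,8,9} → only 2 remains.
R2C5 = 7: row 2 has {1,2,4,5,9}; col 5 has {1,2,3,4,8,9}; box has {1,2,3,4,5,6,9} → only 7 remains.
R3C1 = 8: row 3 has {2,3,4,5,6,7,9}; col 1 has {1,3,5,7}; box has {4,5,7} → only 8 remains.
R3C3 = 1: row 3 has {2,3,4,5,6,7,8,9}; col 3 has {5,6,7}; box has {4,5,7,8} → only 1 remains.
R6C1 = 4: row 6 has {1,2,3,5,9}; col 1 has {1,3,5,7,8}; box has {1,2,3,5,6,7,9} → only 4 remains.
R6C3 = 8: row 6 has {1,2,3,4,5,9}; col 3 has {1,5,6,7}; box has {1,2,3,4,5,6,7,9} → only 8 remains.
R6C5 = 6: row 6 has {1,2,3,4,5,8,9}; col 5 has {1,2,3,4,7,8,9}; box has {1,2,3,4,5,8,9} → only 6 remains.
R7C1 = 2: row 7 has {1,3,7,8,9}; col 1 has {1,3,4,5,7,8}; box has {1,3,5,6,7,8} → only 2 remains.
R7C3 = 4: row 7 has {1,2,3,7,8,9}; col 3 has {1,5,6,7,8}; box has {1,2,3,5,6,7,8} → only 4 remains.
R7C4 = 6: row 7 has {1,2,3,4,7,8,9}; col 4 has {1,2,3,4,5,9}; box has {1,2,3,4,7,8,9} → only 6 remains.
R7C5 = 5: row 7 has {1,2,3,4,6,7,8,9}; col 5 has {1,2,3,4,6,7,8,9}; box has {1,2,3,4,6,7,8,9} → only 5 remains.
R9C3 = 9: row 9 has {1,2,3,4,5,6,7,8}; col 3 has {1,4,5,6,7,8}; box has {1,2,3,4,5,6,7,8} → only 9 remains.
R1C1 = 9: row 1 has {1,3,4,5,6,7,8}; col 1 has {1,2,3,4,5,7,8}; box has {1,4,5,7,8} → only 9 remains.
R1C3 = 2: row 1 has {1,3,4,5,6,7,8,9}; col 3 has {1,4,5,6,7,8,9}; box has {1,4,5,7,8,9} → only 2 remains.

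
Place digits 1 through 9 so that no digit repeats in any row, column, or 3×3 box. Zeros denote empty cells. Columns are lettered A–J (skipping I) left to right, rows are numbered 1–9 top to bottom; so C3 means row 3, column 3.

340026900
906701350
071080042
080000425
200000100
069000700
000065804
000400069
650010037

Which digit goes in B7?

D1 = 5 (sole candidate).
B2 = 2 (sole candidate).
E2 = 4 (sole candidate).
J2 = 8 (sole candidate).
A3 = 5 (sole candidate).
G3 = 6 (sole candidate).
B5 = 3 (sole candidate).
J5 = 6 (sole candidate).
H6 = 8 (sole candidate).
J6 = 3 (sole candidate).
H7 = 1 (sole candidate).
B8 = 1 (sole candidate).
G9 = 2 (sole candidate).
C1 = 8 (sole candidate).
H1 = 7 (sole candidate).
J1 = 1 (sole candidate).
C4 = 7 (sole candidate).
H5 = 9 (sole candidate).
E6 = 5 (sole candidate).
A7 = 7 (sole candidate).
B7 = 9: row 7 has {1,4,5,6,7,8}; col 2 has {1,2,3,4,5,6,7,8}; box has {1,5,6,7} → only 9 remains.

9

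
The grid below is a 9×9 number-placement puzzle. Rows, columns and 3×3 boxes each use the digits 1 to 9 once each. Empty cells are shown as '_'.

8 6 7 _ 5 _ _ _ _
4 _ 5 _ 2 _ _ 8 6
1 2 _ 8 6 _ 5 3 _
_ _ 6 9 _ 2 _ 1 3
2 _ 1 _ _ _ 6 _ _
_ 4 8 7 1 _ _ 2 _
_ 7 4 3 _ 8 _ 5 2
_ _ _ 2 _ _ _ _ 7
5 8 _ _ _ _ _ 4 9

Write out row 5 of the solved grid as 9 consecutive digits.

r1c8 = 9 (sole candidate).
r2c4 = 1 (sole candidate).
r2c7 = 7 (sole candidate).
r3c3 = 9 (sole candidate).
r3c9 = 4 (sole candidate).
r4c1 = 7 (sole candidate).
r4c2 = 5 (sole candidate).
r5c8 = 7: row 5 has {1,2,6}; col 8 has {1,2,3,4,5,8,9}; box has {1,2,3,6} → only 7 remains.
r6c7 = 9 (sole candidate).
r6c9 = 5 (sole candidate).
r7c5 = 9 (sole candidate).
r7c7 = 1 (sole candidate).
r8c3 = 3 (sole candidate).
r8c5 = 4 (sole candidate).
r8c7 = 8 (sole candidate).
r8c8 = 6 (sole candidate).
r9c3 = 2 (sole candidate).
r9c4 = 6 (sole candidate).
r9c5 = 7 (sole candidate).
r9c6 = 1 (sole candidate).
r9c7 = 3 (sole candidate).
r1c4 = 4 (sole candidate).
r1c6 = 3 (sole candidate).
r1c7 = 2 (sole candidate).
r1c9 = 1 (sole candidate).
r2c2 = 3 (sole candidate).
r2c6 = 9 (sole candidate).
r3c6 = 7 (sole candidate).
r4c5 = 8 (sole candidate).
r4c7 = 4 (sole candidate).
r5c2 = 9: row 5 has {1,2,6,7}; col 2 has {2,3,4,5,6,7,8}; box has {1,2,4,5,6,7,8} → only 9 remains.
r5c4 = 5: row 5 has {1,2,6,7,9}; col 4 has {1,2,3,4,6,7,8,9}; box has {1,2,7,8,9} → only 5 remains.
r5c5 = 3: row 5 has {1,2,5,6,7,9}; col 5 has {1,2,4,5,6,7,8,9}; box has {1,2,5,7,8,9} → only 3 remains.
r5c6 = 4: row 5 has {1,2,3,5,6,7,9}; col 6 has {1,2,3,7,8,9}; box has {1,2,3,5,7,8,9} → only 4 remains.
r5c9 = 8: row 5 has {1,2,3,4,5,6,7,9}; col 9 has {1,2,3,4,5,6,7,9}; box has {1,2,3,4,5,6,7,9} → only 8 remains.

291534678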